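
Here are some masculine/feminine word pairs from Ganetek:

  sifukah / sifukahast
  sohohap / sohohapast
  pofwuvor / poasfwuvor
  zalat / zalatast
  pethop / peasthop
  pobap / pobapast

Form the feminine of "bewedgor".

beaswedgor

"bewedgor" has last vowel 'o'. The stems whose last vowel is 'o' (pethop → peasthop, pofwuvor → poasfwuvor) insert -as- after the first vowel.
So bewedgor → beaswedgor.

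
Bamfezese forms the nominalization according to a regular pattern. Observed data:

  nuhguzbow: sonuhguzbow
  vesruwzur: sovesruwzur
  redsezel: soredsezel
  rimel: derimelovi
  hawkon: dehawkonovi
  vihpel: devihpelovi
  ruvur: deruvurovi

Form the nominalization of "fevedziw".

sofevedziw

redsezel and rimel both end in -l yet inflect differently (soredsezel, derimelovi), so the final letter is not what conditions the rule; the number of vowels is.
"fevedziw" has 3 vowels. The stems with 3 vowels (nuhguzbow → sonuhguzbow, vesruwzur → sovesruwzur, redsezel → soredsezel) add the prefix so-.
The other pattern: stems with 2 vowels add de- … -ovi around the stem.
So fevedziw → sofevedziw.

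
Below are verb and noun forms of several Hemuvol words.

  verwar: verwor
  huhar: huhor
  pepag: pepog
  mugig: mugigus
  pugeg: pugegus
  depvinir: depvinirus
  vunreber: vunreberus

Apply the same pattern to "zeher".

pepag and pugeg both end in -g yet inflect differently (pepog, pugegus), so the final letter is not what conditions the rule; the last vowel is.
"zeher" has last vowel 'e'. The stems whose last vowel is 'e' (pugeg → pugegus, vunreber → vunreberus) add -us.
The other pattern: stems whose last vowel is 'a' change the last vowel to 'o'.
So zeher → zeherus.

zeherus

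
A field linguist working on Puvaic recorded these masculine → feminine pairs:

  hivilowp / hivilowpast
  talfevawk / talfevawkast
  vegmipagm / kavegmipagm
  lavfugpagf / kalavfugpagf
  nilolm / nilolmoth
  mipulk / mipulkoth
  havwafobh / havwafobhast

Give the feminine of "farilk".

nilolm and vegmipagm both end in -m yet inflect differently (nilolmoth, kavegmipagm), so the final letter is not what conditions the rule; the second-to-last letter is.
"farilk" has second-to-last letter 'l'. The stems whose second-to-last letter is 'l' (nilolm → nilolmoth, mipulk → mipulkoth) add -oth.
The other patterns: stems whose second-to-last letter is 'g' add the prefix ka-; stems whose second-to-last letter is 'b' or 'w' add -ast.
So farilk → farilkoth.

farilkoth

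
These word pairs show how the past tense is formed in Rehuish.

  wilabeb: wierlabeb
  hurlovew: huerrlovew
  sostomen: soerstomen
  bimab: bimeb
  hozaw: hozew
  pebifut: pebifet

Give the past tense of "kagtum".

wilabeb and bimab both end in -b yet inflect differently (wierlabeb, bimeb), so the final letter is not what conditions the rule; the last vowel is.
"kagtum" has last vowel 'u'. The one such stem in the data (pebifut → pebifet) changes the last vowel to 'e' (as do bimab, hozaw), so the same rule applies.
So kagtum → kagtem.

kagtem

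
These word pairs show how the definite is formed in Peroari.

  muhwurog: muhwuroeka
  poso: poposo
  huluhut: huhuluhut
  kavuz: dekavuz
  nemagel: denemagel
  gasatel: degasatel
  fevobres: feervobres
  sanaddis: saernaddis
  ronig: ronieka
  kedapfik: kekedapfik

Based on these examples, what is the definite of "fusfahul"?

nemagel and fevobres both have last vowel 'e' yet inflect differently (denemagel, feervobres), so the last vowel is not what conditions the rule; the final letter is.
"fusfahul" ends in -l. The stems ending in -l (nemagel → denemagel, gasatel → degasatel) add the prefix de-.
So fusfahul → defusfahul.

defusfahul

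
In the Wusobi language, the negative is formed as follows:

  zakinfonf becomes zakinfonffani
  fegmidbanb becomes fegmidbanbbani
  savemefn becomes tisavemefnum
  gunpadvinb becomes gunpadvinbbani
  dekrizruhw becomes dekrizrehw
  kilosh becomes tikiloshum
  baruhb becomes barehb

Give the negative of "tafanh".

tafanhhani

fegmidbanb and baruhb both end in -b yet inflect differently (fegmidbanbbani, barehb), so the final letter is not what conditions the rule; the second-to-last letter is.
"tafanh" has second-to-last letter 'n'. The stems whose second-to-last letter is 'n' (fegmidbanb → fegmidbanbbani, zakinfonf → zakinfonffani, gunpadvinb → gunpadvinbbani) double the final consonant and add -ani.
The other patterns: stems whose second-to-last letter is 'h' change the last vowel to 'e'; stems whose second-to-last letter is 'f' or 's' add ti- … -um around the stem.
So tafanh → tafanhhani.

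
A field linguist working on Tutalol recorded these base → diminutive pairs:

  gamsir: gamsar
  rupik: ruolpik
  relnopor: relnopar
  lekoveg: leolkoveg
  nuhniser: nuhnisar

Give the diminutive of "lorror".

nuhniser and lekoveg both have last vowel 'e' yet inflect differently (nuhnisar, leolkoveg), so the last vowel is not what conditions the rule; the final letter is.
"lorror" ends in -r. The stems ending in -r (relnopor → relnopar, gamsir → gamsar, nuhniser → nuhnisar) change the last vowel to 'a'.
The other pattern: stems ending in -g or -k insert -ol- after the first vowel.
So lorror → lorrar.

lorrar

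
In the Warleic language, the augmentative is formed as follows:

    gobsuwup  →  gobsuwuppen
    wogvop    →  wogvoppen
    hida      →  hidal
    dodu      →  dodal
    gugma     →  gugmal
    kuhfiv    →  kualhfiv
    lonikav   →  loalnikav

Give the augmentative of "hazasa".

hazasal

gobsuwup and dodu both have last vowel 'u' yet inflect differently (gobsuwuppen, dodal), so the last vowel is not what conditions the rule; the final letter is.
"hazasa" ends in -a. The stems ending in -a (hida → hidal, gugma → gugmal) drop the final letter and add -al.
So hazasa → hazasal.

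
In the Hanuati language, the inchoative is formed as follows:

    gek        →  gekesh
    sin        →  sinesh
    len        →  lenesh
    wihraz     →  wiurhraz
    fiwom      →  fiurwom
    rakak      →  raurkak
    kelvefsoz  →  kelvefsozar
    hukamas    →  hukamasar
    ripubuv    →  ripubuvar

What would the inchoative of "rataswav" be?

rataswavar

gek and rakak both end in -k yet inflect differently (gekesh, raurkak), so the final letter is not what conditions the rule; the number of vowels is.
"rataswav" has 3 vowels. The stems with 3 vowels (kelvefsoz → kelvefsozar, hukamas → hukamasar, ripubuv → ripubuvar) add -ar.
So rataswav → rataswavar.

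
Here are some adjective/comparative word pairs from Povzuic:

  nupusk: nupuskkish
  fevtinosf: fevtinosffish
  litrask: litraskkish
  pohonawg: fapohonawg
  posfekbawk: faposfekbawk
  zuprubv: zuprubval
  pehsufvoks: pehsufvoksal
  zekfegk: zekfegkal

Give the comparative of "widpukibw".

widpukibwal

"widpukibw" has second-to-last letter 'b'. The one such stem in the data (zuprubv → zuprubval) adds -al, so the same rule applies.
The other patterns: stems whose second-to-last letter is 's' double the final consonant and add -ish; stems whose second-to-last letter is 'w' add the prefix fa-.
So widpukibw → widpukibwal.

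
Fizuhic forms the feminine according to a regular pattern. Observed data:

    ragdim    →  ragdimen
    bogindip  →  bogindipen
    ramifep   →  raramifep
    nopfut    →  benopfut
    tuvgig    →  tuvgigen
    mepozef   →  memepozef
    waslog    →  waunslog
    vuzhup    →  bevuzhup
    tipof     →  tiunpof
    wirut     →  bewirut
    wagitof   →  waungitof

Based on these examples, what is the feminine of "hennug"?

behennug

vuzhup and bogindip both end in -p yet inflect differently (bevuzhup, bogindipen), so the final letter is not what conditions the rule; the last vowel is.
"hennug" has last vowel 'u'. The stems whose last vowel is 'u' (wirut → bewirut, vuzhup → bevuzhup, nopfut → benopfut) add the prefix be-.
The other patterns: stems whose last vowel is 'i' add -en; stems whose last vowel is 'e' repeat the first consonant+vowel as a prefix; stems whose last vowel is 'o' insert -un- after the first vowel.
So hennug → behennug.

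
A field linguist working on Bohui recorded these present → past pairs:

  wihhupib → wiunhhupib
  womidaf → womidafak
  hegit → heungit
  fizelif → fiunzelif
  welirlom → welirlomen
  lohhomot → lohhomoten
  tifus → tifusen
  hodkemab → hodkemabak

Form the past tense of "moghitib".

mounghitib

womidaf and fizelif both end in -f yet inflect differently (womidafak, fiunzelif), so the final letter is not what conditions the rule; the last vowel is.
"moghitib" has last vowel 'i'. The stems whose last vowel is 'i' (hegit → heungit, fizelif → fiunzelif, wihhupib → wiunhhupib) insert -un- after the first vowel.
So moghitib → mounghitib.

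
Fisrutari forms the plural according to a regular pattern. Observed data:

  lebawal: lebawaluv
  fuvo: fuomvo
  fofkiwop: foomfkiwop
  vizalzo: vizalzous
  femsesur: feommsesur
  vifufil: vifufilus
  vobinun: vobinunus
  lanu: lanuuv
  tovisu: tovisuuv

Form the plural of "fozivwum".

foomzivwum

fuvo and vizalzo both end in -o yet inflect differently (fuomvo, vizalzous), so the final letter is not what conditions the rule; the first letter is.
"fozivwum" begins with f-. The stems beginning with f- (femsesur → feommsesur, fuvo → fuomvo, fofkiwop → foomfkiwop) insert -om- after the first vowel.
The other patterns: stems beginning with v- add -us; stems beginning with l- or t- add -uv.
So fozivwum → foomzivwum.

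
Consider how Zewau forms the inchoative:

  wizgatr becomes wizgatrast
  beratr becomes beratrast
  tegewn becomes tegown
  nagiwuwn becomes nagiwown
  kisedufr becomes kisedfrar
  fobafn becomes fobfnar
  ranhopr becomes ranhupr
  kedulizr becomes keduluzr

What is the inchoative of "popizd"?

wizgatr and kisedufr both end in -r yet inflect differently (wizgatrast, kisedfrar), so the final letter is not what conditions the rule; the second-to-last letter is.
"popizd" has second-to-last letter 'z'. The one such stem in the data (kedulizr → keduluzr) changes the last vowel to 'u' (as does ranhopr), so the same rule applies.
So popizd → popuzd.

popuzd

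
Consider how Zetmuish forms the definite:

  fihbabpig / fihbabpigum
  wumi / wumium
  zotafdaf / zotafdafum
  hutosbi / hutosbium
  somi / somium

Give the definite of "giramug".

Every pair shown (fihbabpig → fihbabpigum, wumi → wumium, zotafdaf → zotafdafum, …) follows the same rule: add -um.
So giramug → giramugum.

giramugum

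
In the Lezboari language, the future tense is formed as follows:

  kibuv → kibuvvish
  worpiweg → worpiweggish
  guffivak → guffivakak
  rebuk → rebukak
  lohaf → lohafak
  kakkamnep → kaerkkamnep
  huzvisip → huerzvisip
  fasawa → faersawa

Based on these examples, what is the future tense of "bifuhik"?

kibuv and rebuk both have last vowel 'u' yet inflect differently (kibuvvish, rebukak), so the last vowel is not what conditions the rule; the final letter is.
"bifuhik" ends in -k. The stems ending in -k (guffivak → guffivakak, rebuk → rebukak) add -ak.
The other patterns: stems ending in -g or -v double the final consonant and add -ish; stems ending in -a or -p insert -er- after the first vowel.
So bifuhik → bifuhikak.

bifuhikak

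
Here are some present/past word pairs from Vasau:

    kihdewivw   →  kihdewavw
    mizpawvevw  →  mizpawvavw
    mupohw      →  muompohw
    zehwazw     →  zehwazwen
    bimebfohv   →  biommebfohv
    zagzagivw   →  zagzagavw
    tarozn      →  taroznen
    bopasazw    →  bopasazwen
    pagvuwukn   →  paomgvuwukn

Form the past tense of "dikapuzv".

dikapuzven

mizpawvevw and bopasazw both end in -w yet inflect differently (mizpawvavw, bopasazwen), so the final letter is not what conditions the rule; the second-to-last letter is.
"dikapuzv" has second-to-last letter 'z'. The stems whose second-to-last letter is 'z' (tarozn → taroznen, bopasazw → bopasazwen, zehwazw → zehwazwen) add -en.
The other patterns: stems whose second-to-last letter is 'v' change the last vowel to 'a'; stems whose second-to-last letter is 'h' or 'k' insert -om- after the first vowel.
So dikapuzv → dikapuzven.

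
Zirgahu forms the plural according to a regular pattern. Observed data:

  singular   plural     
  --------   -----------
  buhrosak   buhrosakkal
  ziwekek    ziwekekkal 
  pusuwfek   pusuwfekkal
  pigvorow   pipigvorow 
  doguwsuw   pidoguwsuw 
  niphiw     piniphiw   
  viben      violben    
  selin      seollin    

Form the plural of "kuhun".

kuolhun

ziwekek and viben both have last vowel 'e' yet inflect differently (ziwekekkal, violben), so the last vowel is not what conditions the rule; the final letter is.
"kuhun" ends in -n. The stems ending in -n (viben → violben, selin → seollin) insert -ol- after the first vowel.
The other patterns: stems ending in -k double the final consonant and add -al; stems ending in -w add the prefix pi-.
So kuhun → kuolhun.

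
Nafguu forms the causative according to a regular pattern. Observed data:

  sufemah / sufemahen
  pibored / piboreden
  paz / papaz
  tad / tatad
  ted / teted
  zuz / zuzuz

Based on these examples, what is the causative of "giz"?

gigiz

pibored and tad both end in -d yet inflect differently (piboreden, tatad), so the final letter is not what conditions the rule; the number of vowels is.
"giz" has 1 vowel. The stems with 1 vowel (paz → papaz, tad → tatad, ted → teted) repeat the first consonant+vowel as a prefix.
The other pattern: stems with 3 vowels add -en.
So giz → gigiz.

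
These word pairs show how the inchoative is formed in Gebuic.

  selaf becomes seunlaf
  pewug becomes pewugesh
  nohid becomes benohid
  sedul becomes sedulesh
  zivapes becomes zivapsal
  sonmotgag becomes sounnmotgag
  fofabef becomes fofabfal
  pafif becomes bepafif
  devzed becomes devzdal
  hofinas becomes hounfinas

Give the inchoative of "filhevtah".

pewug and sonmotgag both end in -g yet inflect differently (pewugesh, sounnmotgag), so the final letter is not what conditions the rule; the last vowel is.
"filhevtah" has last vowel 'a'. The stems whose last vowel is 'a' (sonmotgag → sounnmotgag, selaf → seunlaf, hofinas → hounfinas) insert -un- after the first vowel.
So filhevtah → fiunlhevtah.

fiunlhevtah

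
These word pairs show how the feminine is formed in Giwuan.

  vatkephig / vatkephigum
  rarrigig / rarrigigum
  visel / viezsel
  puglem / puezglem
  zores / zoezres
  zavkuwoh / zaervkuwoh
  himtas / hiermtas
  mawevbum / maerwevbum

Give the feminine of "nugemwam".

nuergemwam

zores and himtas both end in -s yet inflect differently (zoezres, hiermtas), so the final letter is not what conditions the rule; the last vowel is.
"nugemwam" has last vowel 'a'. The one such stem in the data (himtas → hiermtas) inserts -er- after the first vowel (as do zavkuwoh, mawevbum), so the same rule applies.
So nugemwam → nuergemwam.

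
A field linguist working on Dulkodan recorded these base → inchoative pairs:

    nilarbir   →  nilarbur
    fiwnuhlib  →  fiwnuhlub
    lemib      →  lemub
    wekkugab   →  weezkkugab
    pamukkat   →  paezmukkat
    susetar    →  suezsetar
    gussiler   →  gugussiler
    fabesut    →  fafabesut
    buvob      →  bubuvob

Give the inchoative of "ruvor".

ruruvor

fiwnuhlib and wekkugab both end in -b yet inflect differently (fiwnuhlub, weezkkugab), so the final letter is not what conditions the rule; the last vowel is.
"ruvor" has last vowel 'o'. The one such stem in the data (buvob → bubuvob) repeats the first consonant+vowel as a prefix (as do gussiler, fabesut), so the same rule applies.
So ruvor → ruruvor.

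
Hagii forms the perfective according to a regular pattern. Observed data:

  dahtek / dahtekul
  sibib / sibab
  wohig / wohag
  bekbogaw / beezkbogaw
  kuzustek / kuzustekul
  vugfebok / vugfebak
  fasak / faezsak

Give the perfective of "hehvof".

hehvaf

dahtek and fasak both end in -k yet inflect differently (dahtekul, faezsak), so the final letter is not what conditions the rule; the last vowel is.
"hehvof" has last vowel 'o'. The one such stem in the data (vugfebok → vugfebak) changes the last vowel to 'a' (as do wohig, sibib), so the same rule applies.
So hehvof → hehvaf.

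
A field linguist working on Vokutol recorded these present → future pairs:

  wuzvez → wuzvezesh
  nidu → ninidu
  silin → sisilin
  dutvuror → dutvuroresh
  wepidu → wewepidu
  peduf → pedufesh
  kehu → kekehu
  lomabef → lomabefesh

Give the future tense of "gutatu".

gugutatu

kehu and peduf both have last vowel 'u' yet inflect differently (kekehu, pedufesh), so the last vowel is not what conditions the rule; the final letter is.
"gutatu" ends in -u. The stems ending in -u (kehu → kekehu, wepidu → wewepidu, nidu → ninidu) repeat the first consonant+vowel as a prefix.
The other pattern: stems ending in -f, -r or -z add -esh.
So gutatu → gugutatu.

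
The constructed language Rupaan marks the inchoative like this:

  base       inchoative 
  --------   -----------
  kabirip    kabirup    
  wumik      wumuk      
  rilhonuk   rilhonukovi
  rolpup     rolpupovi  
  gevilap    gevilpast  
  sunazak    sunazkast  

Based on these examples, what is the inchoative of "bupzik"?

bupzuk

rilhonuk and sunazak both end in -k yet inflect differently (rilhonukovi, sunazkast), so the final letter is not what conditions the rule; the last vowel is.
"bupzik" has last vowel 'i'. The stems whose last vowel is 'i' (wumik → wumuk, kabirip → kabirup) change the last vowel to 'u'.
The other patterns: stems whose last vowel is 'u' add -ovi; stems whose last vowel is 'a' delete the last vowel and add -ast.
So bupzik → bupzuk.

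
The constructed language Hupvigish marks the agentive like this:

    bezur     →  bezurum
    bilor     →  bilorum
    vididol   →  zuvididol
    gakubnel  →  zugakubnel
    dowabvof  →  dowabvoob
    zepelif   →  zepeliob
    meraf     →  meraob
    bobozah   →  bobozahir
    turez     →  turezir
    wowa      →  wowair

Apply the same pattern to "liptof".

liptoob

bilor and vididol both have last vowel 'o' yet inflect differently (bilorum, zuvididol), so the last vowel is not what conditions the rule; the final letter is.
"liptof" ends in -f. The stems ending in -f (dowabvof → dowabvoob, zepelif → zepeliob, meraf → meraob) drop the final letter and add -ob.
The other patterns: stems ending in -r add -um; stems ending in -l add the prefix zu-; stems ending in -a, -h or -z add -ir.
So liptof → liptoob.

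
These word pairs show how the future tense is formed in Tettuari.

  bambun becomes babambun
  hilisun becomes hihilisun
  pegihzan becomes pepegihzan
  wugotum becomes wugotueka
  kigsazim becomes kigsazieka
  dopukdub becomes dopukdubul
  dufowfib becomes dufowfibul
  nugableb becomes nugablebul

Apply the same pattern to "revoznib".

bambun and wugotum both have last vowel 'u' yet inflect differently (babambun, wugotueka), so the last vowel is not what conditions the rule; the final letter is.
"revoznib" ends in -b. The stems ending in -b (dopukdub → dopukdubul, dufowfib → dufowfibul, nugableb → nugablebul) add -ul.
The other patterns: stems ending in -n repeat the first consonant+vowel as a prefix; stems ending in -m drop the final letter and add -eka.
So revoznib → revoznibul.

revoznibul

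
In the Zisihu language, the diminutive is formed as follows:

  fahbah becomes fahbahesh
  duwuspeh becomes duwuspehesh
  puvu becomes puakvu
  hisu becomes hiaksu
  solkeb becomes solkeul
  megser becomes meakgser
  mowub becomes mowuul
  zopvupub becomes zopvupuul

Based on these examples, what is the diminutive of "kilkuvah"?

solkeb and duwuspeh both have last vowel 'e' yet inflect differently (solkeul, duwuspehesh), so the last vowel is not what conditions the rule; the final letter is.
"kilkuvah" ends in -h. The stems ending in -h (fahbah → fahbahesh, duwuspeh → duwuspehesh) add -esh.
The other patterns: stems ending in -b drop the final letter and add -ul; stems ending in -r or -u insert -ak- after the first vowel.
So kilkuvah → kilkuvahesh.

kilkuvahesh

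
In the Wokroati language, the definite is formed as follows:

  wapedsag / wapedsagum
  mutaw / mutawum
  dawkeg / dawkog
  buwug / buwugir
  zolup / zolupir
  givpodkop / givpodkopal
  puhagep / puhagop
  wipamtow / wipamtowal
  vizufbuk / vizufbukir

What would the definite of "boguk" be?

wipamtow and mutaw both end in -w yet inflect differently (wipamtowal, mutawum), so the final letter is not what conditions the rule; the last vowel is.
"boguk" has last vowel 'u'. The stems whose last vowel is 'u' (vizufbuk → vizufbukir, zolup → zolupir, buwug → buwugir) add -ir.
So boguk → bogukir.

bogukir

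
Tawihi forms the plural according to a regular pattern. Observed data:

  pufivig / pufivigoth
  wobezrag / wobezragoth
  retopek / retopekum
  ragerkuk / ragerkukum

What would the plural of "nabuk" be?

nabukum

"nabuk" ends in -k. The stems ending in -k (retopek → retopekum, ragerkuk → ragerkukum) add -um.
The other pattern: stems ending in -g add -oth.
So nabuk → nabukum.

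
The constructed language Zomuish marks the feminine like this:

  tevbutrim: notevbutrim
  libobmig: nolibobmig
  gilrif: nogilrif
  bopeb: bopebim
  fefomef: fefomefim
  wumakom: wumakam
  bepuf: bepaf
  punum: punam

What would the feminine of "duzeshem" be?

gilrif and fefomef both end in -f yet inflect differently (nogilrif, fefomefim), so the final letter is not what conditions the rule; the last vowel is.
"duzeshem" has last vowel 'e'. The stems whose last vowel is 'e' (bopeb → bopebim, fefomef → fefomefim) add -im.
So duzeshem → duzeshemim.

duzeshemim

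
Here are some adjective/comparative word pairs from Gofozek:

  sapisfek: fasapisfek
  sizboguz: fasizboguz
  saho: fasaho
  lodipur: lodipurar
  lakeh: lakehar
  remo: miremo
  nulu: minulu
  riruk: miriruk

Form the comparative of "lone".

lonear

saho and remo both end in -o yet inflect differently (fasaho, miremo), so the final letter is not what conditions the rule; the first letter is.
"lone" begins with l-. The stems beginning with l- (lodipur → lodipurar, lakeh → lakehar) add -ar.
The other patterns: stems beginning with s- add the prefix fa-; stems beginning with n- or r- add the prefix mi-.
So lone → lonear.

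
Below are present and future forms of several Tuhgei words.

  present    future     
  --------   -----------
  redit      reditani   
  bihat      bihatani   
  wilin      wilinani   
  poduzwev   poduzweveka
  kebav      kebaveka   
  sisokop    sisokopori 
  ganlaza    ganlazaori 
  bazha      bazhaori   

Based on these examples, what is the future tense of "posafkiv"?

bihat and kebav both have last vowel 'a' yet inflect differently (bihatani, kebaveka), so the last vowel is not what conditions the rule; the final letter is.
"posafkiv" ends in -v. The stems ending in -v (poduzwev → poduzweveka, kebav → kebaveka) add -eka.
So posafkiv → posafkiveka.

posafkiveka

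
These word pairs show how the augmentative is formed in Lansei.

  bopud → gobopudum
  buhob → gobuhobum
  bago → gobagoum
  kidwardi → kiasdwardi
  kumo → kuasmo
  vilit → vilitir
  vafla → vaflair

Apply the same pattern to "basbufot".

bago and kumo both end in -o yet inflect differently (gobagoum, kuasmo), so the final letter is not what conditions the rule; the first letter is.
"basbufot" begins with b-. The stems beginning with b- (bopud → gobopudum, buhob → gobuhobum, bago → gobagoum) add go- … -um around the stem.
So basbufot → gobasbufotum.

gobasbufotum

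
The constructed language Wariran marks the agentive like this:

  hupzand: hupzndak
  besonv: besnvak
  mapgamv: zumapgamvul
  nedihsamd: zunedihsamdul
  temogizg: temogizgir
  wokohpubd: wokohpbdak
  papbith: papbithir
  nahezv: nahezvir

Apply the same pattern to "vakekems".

zuvakekemsul

nahezv and besonv both end in -v yet inflect differently (nahezvir, besnvak), so the final letter is not what conditions the rule; the second-to-last letter is.
"vakekems" has second-to-last letter 'm'. The stems whose second-to-last letter is 'm' (mapgamv → zumapgamvul, nedihsamd → zunedihsamdul) add zu- … -ul around the stem.
So vakekems → zuvakekemsul.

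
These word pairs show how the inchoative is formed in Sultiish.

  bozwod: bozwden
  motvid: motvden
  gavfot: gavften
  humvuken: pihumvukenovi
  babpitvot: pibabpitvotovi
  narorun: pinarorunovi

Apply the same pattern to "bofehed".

"bofehed" has 3 vowels. The stems with 3 vowels (humvuken → pihumvukenovi, babpitvot → pibabpitvotovi, narorun → pinarorunovi) add pi- … -ovi around the stem.
The other pattern: stems with 2 vowels delete the last vowel and add -en.
So bofehed → pibofehedovi.

pibofehedovi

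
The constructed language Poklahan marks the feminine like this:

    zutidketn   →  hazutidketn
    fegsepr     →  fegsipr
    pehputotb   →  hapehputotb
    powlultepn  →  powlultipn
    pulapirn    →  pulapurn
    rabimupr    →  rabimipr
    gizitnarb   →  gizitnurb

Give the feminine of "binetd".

"binetd" has second-to-last letter 't'. The stems whose second-to-last letter is 't' (pehputotb → hapehputotb, zutidketn → hazutidketn) add the prefix ha-.
So binetd → habinetd.

habinetd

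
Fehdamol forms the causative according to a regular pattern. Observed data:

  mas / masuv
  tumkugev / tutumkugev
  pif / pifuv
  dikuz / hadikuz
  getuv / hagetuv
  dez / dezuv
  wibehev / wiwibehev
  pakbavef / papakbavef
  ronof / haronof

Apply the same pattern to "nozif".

hanozif

pif and ronof both end in -f yet inflect differently (pifuv, haronof), so the final letter is not what conditions the rule; the number of vowels is.
"nozif" has 2 vowels. The stems with 2 vowels (ronof → haronof, dikuz → hadikuz, getuv → hagetuv) add the prefix ha-.
The other patterns: stems with 1 vowel add -uv; stems with 3 vowels repeat the first consonant+vowel as a prefix.
So nozif → hanozif.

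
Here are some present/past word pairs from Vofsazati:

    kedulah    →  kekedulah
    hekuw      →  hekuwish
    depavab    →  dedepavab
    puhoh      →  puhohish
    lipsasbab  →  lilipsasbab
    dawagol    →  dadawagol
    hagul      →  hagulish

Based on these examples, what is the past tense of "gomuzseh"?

kedulah and puhoh both end in -h yet inflect differently (kekedulah, puhohish), so the final letter is not what conditions the rule; the number of vowels is.
"gomuzseh" has 3 vowels. The stems with 3 vowels (kedulah → kekedulah, depavab → dedepavab, lipsasbab → lilipsasbab) repeat the first consonant+vowel as a prefix.
The other pattern: stems with 2 vowels add -ish.
So gomuzseh → gogomuzseh.

gogomuzseh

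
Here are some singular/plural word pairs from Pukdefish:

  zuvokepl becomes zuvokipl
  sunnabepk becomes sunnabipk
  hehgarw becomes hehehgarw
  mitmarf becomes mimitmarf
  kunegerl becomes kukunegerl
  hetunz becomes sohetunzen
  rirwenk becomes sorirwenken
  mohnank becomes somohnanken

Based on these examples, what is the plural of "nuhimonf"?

sonuhimonfen

"nuhimonf" has second-to-last letter 'n'. The stems whose second-to-last letter is 'n' (hetunz → sohetunzen, rirwenk → sorirwenken, mohnank → somohnanken) add so- … -en around the stem.
The other patterns: stems whose second-to-last letter is 'p' change the last vowel to 'i'; stems whose second-to-last letter is 'r' repeat the first consonant+vowel as a prefix.
So nuhimonf → sonuhimonfen.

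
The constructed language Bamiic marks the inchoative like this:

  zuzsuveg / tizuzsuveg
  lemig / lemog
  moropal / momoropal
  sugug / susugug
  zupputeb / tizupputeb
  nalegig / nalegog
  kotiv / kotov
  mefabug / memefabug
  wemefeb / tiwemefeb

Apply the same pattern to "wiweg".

tiwiweg

zuzsuveg and nalegig both end in -g yet inflect differently (tizuzsuveg, nalegog), so the final letter is not what conditions the rule; the last vowel is.
"wiweg" has last vowel 'e'. The stems whose last vowel is 'e' (wemefeb → tiwemefeb, zuzsuveg → tizuzsuveg, zupputeb → tizupputeb) add the prefix ti-.
So wiweg → tiwiweg.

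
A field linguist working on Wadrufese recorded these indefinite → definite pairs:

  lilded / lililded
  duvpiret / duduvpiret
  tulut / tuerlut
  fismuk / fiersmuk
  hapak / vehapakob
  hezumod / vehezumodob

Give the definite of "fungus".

"fungus" has last vowel 'u'. The stems whose last vowel is 'u' (tulut → tuerlut, fismuk → fiersmuk) insert -er- after the first vowel.
So fungus → fuerngus.

fuerngus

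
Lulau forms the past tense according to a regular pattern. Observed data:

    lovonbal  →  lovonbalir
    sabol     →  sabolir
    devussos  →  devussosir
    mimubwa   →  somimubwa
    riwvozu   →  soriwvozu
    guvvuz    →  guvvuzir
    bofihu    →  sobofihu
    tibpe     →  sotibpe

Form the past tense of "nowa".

sonowa

mimubwa and lovonbal both have last vowel 'a' yet inflect differently (somimubwa, lovonbalir), so the last vowel is not what conditions the rule; whether the stem ends in a vowel or a consonant is.
"nowa" ends in a vowel. The stems ending in a vowel (riwvozu → soriwvozu, tibpe → sotibpe, bofihu → sobofihu) add the prefix so-.
The other pattern: stems ending in a consonant add -ir.
So nowa → sonowa.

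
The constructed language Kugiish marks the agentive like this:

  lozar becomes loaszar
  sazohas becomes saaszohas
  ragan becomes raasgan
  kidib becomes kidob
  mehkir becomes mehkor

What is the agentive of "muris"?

muros

lozar and mehkir both end in -r yet inflect differently (loaszar, mehkor), so the final letter is not what conditions the rule; the last vowel is.
"muris" has last vowel 'i'. The stems whose last vowel is 'i' (kidib → kidob, mehkir → mehkor) change the last vowel to 'o'.
The other pattern: stems whose last vowel is 'a' insert -as- after the first vowel.
So muris → muros.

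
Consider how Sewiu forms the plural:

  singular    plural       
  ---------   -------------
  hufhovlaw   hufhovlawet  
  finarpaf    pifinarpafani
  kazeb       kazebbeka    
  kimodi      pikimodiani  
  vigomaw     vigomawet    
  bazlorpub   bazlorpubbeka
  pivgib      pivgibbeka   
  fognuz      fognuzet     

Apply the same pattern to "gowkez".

"gowkez" ends in -z. The one such stem in the data (fognuz → fognuzet) adds -et, so the same rule applies.
The other patterns: stems ending in -b double the final consonant and add -eka; stems ending in -f or -i add pi- … -ani around the stem.
So gowkez → gowkezet.

gowkezet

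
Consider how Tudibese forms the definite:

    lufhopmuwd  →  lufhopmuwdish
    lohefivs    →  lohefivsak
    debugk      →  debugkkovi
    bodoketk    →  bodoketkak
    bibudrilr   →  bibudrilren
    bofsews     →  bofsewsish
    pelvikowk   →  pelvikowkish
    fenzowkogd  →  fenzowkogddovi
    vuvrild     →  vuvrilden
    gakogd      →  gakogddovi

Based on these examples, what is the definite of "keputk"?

vuvrild and gakogd both end in -d yet inflect differently (vuvrilden, gakogddovi), so the final letter is not what conditions the rule; the second-to-last letter is.
"keputk" has second-to-last letter 't'. The one such stem in the data (bodoketk → bodoketkak) adds -ak, so the same rule applies.
The other patterns: stems whose second-to-last letter is 'l' add -en; stems whose second-to-last letter is 'g' double the final consonant and add -ovi; stems whose second-to-last letter is 'w' add -ish.
So keputk → keputkak.

keputkak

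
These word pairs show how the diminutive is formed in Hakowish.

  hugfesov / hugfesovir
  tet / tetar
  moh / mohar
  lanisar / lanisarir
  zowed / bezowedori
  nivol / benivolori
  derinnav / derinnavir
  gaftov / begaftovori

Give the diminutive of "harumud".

gaftov and derinnav both end in -v yet inflect differently (begaftovori, derinnavir), so the final letter is not what conditions the rule; the number of vowels is.
"harumud" has 3 vowels. The stems with 3 vowels (lanisar → lanisarir, derinnav → derinnavir, hugfesov → hugfesovir) add -ir.
The other patterns: stems with 1 vowel add -ar; stems with 2 vowels add be- … -ori around the stem.
So harumud → harumudir.

harumudir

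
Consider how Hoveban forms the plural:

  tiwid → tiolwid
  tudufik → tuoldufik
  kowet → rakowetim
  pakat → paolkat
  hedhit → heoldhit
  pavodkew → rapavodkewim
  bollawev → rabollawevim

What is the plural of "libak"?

pakat and kowet both end in -t yet inflect differently (paolkat, rakowetim), so the final letter is not what conditions the rule; the last vowel is.
"libak" has last vowel 'a'. The one such stem in the data (pakat → paolkat) inserts -ol- after the first vowel (as do tiwid, tudufik), so the same rule applies.
So libak → liolbak.

liolbak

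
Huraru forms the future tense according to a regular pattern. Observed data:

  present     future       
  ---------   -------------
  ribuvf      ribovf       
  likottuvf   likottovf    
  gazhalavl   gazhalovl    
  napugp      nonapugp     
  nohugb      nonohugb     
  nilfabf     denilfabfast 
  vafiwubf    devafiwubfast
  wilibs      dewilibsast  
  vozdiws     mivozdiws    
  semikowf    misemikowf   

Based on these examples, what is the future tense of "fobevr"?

ribuvf and nilfabf both end in -f yet inflect differently (ribovf, denilfabfast), so the final letter is not what conditions the rule; the second-to-last letter is.
"fobevr" has second-to-last letter 'v'. The stems whose second-to-last letter is 'v' (ribuvf → ribovf, likottuvf → likottovf, gazhalavl → gazhalovl) change the last vowel to 'o'.
So fobevr → fobovr.

fobovr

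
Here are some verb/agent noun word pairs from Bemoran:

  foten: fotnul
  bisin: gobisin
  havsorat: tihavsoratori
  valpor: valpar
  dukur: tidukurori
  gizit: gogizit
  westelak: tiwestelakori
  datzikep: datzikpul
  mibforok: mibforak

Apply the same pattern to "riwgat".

bisin and foten both end in -n yet inflect differently (gobisin, fotnul), so the final letter is not what conditions the rule; the last vowel is.
"riwgat" has last vowel 'a'. The stems whose last vowel is 'a' (havsorat → tihavsoratori, westelak → tiwestelakori) add ti- … -ori around the stem.
So riwgat → tiriwgatori.

tiriwgatori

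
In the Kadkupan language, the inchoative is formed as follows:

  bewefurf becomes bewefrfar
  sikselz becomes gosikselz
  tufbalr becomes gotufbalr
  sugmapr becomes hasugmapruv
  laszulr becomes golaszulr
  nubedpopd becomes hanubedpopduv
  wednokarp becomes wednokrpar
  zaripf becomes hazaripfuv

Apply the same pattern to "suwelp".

gosuwelp

tufbalr and sugmapr both end in -r yet inflect differently (gotufbalr, hasugmapruv), so the final letter is not what conditions the rule; the second-to-last letter is.
"suwelp" has second-to-last letter 'l'. The stems whose second-to-last letter is 'l' (tufbalr → gotufbalr, sikselz → gosikselz, laszulr → golaszulr) add the prefix go-.
The other patterns: stems whose second-to-last letter is 'p' add ha- … -uv around the stem; stems whose second-to-last letter is 'r' delete the last vowel and add -ar.
So suwelp → gosuwelp.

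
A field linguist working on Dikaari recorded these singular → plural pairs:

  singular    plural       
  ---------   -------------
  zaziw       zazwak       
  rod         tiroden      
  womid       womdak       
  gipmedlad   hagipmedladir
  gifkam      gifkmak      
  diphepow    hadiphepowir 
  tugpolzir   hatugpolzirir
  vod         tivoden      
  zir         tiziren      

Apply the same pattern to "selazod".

haselazodir

rod and womid both end in -d yet inflect differently (tiroden, womdak), so the final letter is not what conditions the rule; the number of vowels is.
"selazod" has 3 vowels. The stems with 3 vowels (gipmedlad → hagipmedladir, tugpolzir → hatugpolzirir, diphepow → hadiphepowir) add ha- … -ir around the stem.
So selazod → haselazodir.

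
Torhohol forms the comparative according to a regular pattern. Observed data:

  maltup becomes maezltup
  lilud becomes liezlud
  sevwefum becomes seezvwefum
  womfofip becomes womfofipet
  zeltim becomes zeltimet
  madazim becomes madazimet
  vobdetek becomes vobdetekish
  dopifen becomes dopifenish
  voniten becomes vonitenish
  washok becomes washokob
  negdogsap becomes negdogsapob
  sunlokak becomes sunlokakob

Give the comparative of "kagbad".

"kagbad" has last vowel 'a'. The stems whose last vowel is 'a' (negdogsap → negdogsapob, sunlokak → sunlokakob) add -ob.
So kagbad → kagbadob.

kagbadob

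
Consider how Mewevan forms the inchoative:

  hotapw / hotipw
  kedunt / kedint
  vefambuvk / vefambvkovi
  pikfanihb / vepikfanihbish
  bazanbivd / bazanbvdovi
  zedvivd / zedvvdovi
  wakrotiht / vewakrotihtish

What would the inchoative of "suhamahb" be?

vesuhamahbish

wakrotiht and kedunt both end in -t yet inflect differently (vewakrotihtish, kedint), so the final letter is not what conditions the rule; the second-to-last letter is.
"suhamahb" has second-to-last letter 'h'. The stems whose second-to-last letter is 'h' (pikfanihb → vepikfanihbish, wakrotiht → vewakrotihtish) add ve- … -ish around the stem.
The other patterns: stems whose second-to-last letter is 'v' delete the last vowel and add -ovi; stems whose second-to-last letter is 'n' or 'p' change the last vowel to 'i'.
So suhamahb → vesuhamahbish.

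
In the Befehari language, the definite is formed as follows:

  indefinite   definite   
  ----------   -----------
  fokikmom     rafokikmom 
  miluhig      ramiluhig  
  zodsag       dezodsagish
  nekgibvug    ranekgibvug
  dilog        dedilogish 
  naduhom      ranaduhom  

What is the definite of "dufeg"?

"dufeg" has 2 vowels. The stems with 2 vowels (dilog → dedilogish, zodsag → dezodsagish) add de- … -ish around the stem.
The other pattern: stems with 3 vowels add the prefix ra-.
So dufeg → dedufegish.

dedufegish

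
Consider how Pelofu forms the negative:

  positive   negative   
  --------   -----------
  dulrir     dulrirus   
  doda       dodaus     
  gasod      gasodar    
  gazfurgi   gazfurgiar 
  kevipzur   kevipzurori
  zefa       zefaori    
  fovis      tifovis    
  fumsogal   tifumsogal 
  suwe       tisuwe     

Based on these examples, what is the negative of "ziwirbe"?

ziwirbeori

"ziwirbe" begins with z-. The one such stem in the data (zefa → zefaori) adds -ori, so the same rule applies.
The other patterns: stems beginning with d- add -us; stems beginning with g- add -ar; stems beginning with f- or s- add the prefix ti-.
So ziwirbe → ziwirbeori.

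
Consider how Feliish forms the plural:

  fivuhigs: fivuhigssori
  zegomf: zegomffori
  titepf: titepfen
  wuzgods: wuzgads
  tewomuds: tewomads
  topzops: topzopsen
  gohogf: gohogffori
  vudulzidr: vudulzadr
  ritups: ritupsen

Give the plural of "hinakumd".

"hinakumd" has second-to-last letter 'm'. The one such stem in the data (zegomf → zegomffori) doubles the final consonant and adds -ori (as do fivuhigs, gohogf), so the same rule applies.
So hinakumd → hinakumddori.

hinakumddori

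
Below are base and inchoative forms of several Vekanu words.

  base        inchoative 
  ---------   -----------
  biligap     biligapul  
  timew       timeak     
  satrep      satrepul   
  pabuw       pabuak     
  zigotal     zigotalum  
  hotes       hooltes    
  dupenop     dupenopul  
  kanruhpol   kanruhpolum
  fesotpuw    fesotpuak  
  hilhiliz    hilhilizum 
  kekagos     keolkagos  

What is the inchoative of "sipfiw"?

sipfiak

hotes and satrep both have last vowel 'e' yet inflect differently (hooltes, satrepul), so the last vowel is not what conditions the rule; the final letter is.
"sipfiw" ends in -w. The stems ending in -w (timew → timeak, fesotpuw → fesotpuak, pabuw → pabuak) drop the final letter and add -ak.
So sipfiw → sipfiak.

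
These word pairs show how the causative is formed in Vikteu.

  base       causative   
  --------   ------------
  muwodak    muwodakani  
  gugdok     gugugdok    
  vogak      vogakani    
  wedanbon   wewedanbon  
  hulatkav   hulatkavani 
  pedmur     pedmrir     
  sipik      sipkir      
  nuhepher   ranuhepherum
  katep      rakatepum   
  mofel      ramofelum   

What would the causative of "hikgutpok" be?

hihikgutpok

vogak and gugdok both end in -k yet inflect differently (vogakani, gugugdok), so the final letter is not what conditions the rule; the last vowel is.
"hikgutpok" has last vowel 'o'. The stems whose last vowel is 'o' (wedanbon → wewedanbon, gugdok → gugugdok) repeat the first consonant+vowel as a prefix.
The other patterns: stems whose last vowel is 'e' add ra- … -um around the stem; stems whose last vowel is 'a' add -ani; stems whose last vowel is 'i' or 'u' delete the last vowel and add -ir.
So hikgutpok → hihikgutpok.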